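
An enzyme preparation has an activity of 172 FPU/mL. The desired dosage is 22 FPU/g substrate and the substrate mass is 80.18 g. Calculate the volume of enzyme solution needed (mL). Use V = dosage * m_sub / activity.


V = dosage * m_sub / activity
V = 22 * 80.18 / 172
V = 10.2556 mL

10.2556 mL


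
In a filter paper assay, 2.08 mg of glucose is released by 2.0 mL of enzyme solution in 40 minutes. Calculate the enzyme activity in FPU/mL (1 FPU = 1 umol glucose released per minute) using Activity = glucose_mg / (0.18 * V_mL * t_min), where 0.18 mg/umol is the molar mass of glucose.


Activity = glucose_mg / (0.18 mg/umol * V_mL * t_min)
= 2.08 / (0.18 * 2.0 * 40)
= 0.1444 FPU/mL

0.1444 FPU/mL


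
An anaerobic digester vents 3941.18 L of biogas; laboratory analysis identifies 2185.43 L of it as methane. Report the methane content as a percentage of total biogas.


CH4% = V_CH4 / V_total * 100
= 2185.43 / 3941.18 * 100
= 55.4512%

55.4512%


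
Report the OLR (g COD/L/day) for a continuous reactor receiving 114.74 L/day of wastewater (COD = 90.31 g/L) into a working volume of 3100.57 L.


OLR = Q * S / V
= 114.74 * 90.31 / 3100.57
= 3.3420 g/L/day

3.3420 g/L/day


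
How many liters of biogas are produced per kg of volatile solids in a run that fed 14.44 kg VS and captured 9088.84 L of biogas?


Y = V / VS
= 9088.84 / 14.44
= 629.4211 L/kg VS

629.4211 L/kg VS


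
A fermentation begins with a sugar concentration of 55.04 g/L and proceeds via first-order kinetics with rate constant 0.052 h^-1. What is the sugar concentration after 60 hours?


S = S0 * exp(-k * t)
S = 55.04 * exp(-0.052 * 60)
S = 2.4304 g/L

2.4304 g/L


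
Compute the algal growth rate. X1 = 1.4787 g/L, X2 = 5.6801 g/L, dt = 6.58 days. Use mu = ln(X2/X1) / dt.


mu = ln(X2/X1) / dt
= ln(5.6801/1.4787) / 6.58
= 0.2045 per day

0.2045 per day


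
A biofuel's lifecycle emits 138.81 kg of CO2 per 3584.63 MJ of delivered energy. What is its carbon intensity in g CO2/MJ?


CI = CO2 * 1000 / E
= 138.81 * 1000 / 3584.63
= 38.7237 g CO2/MJ

38.7237 g CO2/MJ


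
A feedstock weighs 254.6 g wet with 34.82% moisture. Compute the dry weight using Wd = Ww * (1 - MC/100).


Wd = Ww * (1 - MC/100)
= 254.6 * (1 - 34.82/100)
= 165.9483 g

165.9483 g


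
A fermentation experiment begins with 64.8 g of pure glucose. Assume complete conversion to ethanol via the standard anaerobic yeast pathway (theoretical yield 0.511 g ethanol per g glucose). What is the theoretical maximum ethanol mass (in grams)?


Theoretical ethanol yield: m_EtOH = 0.511 * m_glucose
m_EtOH = 0.511 * 64.8 = 33.1128 g

33.1128 g


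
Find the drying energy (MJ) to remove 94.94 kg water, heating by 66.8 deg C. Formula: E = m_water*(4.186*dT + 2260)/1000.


E = m_water * (4.186 * dT + 2260) / 1000
= 94.94 * (4.186 * 66.8 + 2260) / 1000
= 241.1120 MJ

241.1120 MJ


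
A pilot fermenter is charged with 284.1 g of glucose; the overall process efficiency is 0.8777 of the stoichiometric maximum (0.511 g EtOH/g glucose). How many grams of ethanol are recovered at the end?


Actual ethanol: m = 0.511 * 284.1 * 0.8777
m = 127.4202 g

127.4202 g


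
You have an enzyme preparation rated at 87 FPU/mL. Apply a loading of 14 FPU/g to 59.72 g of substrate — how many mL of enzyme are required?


V = dosage * m_sub / activity
V = 14 * 59.72 / 87
V = 9.6101 mL

9.6101 mL


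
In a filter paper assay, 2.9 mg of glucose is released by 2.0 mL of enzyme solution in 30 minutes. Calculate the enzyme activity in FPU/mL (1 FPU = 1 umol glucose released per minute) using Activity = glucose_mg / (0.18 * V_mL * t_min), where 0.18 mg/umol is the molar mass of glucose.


Activity = glucose_mg / (0.18 mg/umol * V_mL * t_min)
= 2.9 / (0.18 * 2.0 * 30)
= 0.2685 FPU/mL

0.2685 FPU/mL


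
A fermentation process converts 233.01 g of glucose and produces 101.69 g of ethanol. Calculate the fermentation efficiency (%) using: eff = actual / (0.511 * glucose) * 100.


Fermentation efficiency = (actual / (0.511 * glucose)) * 100
= (101.69 / (0.511 * 233.01)) * 100
= 85.4049%

85.4049%


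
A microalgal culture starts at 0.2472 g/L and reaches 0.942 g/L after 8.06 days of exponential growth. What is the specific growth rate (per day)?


mu = ln(X2/X1) / dt
= ln(0.942/0.2472) / 8.06
= 0.1660 per day

0.1660 per day


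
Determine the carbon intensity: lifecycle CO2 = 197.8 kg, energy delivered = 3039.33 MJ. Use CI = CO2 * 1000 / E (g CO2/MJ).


CI = CO2 * 1000 / E
= 197.8 * 1000 / 3039.33
= 65.0801 g CO2/MJ

65.0801 g CO2/MJ


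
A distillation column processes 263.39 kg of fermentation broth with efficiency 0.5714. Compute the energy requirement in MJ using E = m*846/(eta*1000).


E = m * 846 / (eta * 1000)
= 263.39 * 846 / (0.5714 * 1000)
= 389.9684 MJ

389.9684 MJ


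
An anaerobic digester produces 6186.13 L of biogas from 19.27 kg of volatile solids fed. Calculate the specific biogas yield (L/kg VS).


Y = V / VS
= 6186.13 / 19.27
= 321.0239 L/kg VS

321.0239 L/kg VS


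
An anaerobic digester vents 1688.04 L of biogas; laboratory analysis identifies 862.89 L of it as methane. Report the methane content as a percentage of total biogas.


CH4% = V_CH4 / V_total * 100
= 862.89 / 1688.04 * 100
= 51.1179%

51.1179%


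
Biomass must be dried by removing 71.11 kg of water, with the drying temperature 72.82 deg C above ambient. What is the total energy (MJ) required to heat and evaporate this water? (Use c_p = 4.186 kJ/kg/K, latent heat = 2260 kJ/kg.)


E = m_water * (4.186 * dT + 2260) / 1000
= 71.11 * (4.186 * 72.82 + 2260) / 1000
= 182.3847 MJ

182.3847 MJ


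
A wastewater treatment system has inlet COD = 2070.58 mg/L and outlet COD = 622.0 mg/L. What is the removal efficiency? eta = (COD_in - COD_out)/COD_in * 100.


eta = (COD_in - COD_out) / COD_in * 100
= (2070.58 - 622.0) / 2070.58 * 100
= 69.9601%

69.9601%


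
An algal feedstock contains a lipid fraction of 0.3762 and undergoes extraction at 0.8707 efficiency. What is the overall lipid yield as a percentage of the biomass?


Y = lipid_content * extraction_eff * 100
= 0.3762 * 0.8707 * 100
= 32.7557%

32.7557%


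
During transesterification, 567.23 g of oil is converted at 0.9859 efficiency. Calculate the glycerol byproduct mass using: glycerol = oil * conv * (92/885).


glycerol = oil * conv * (92/885)
= 567.23 * 0.9859 * 92 / 885
= 58.1349 g

58.1349 g


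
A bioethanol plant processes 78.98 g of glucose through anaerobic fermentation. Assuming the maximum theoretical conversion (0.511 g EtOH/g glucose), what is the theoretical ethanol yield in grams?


Theoretical ethanol yield: m_EtOH = 0.511 * m_glucose
m_EtOH = 0.511 * 78.98 = 40.3588 g

40.3588 g


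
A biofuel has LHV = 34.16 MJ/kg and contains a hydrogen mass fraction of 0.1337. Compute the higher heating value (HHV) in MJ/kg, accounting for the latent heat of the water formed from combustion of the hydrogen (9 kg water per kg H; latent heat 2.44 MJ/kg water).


HHV = LHV + H_frac * 9 * 2.44
= 34.16 + 0.1337 * 9 * 2.44
= 37.0961 MJ/kg

37.0961 MJ/kg


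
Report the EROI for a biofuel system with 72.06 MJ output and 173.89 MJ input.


EROI = E_out / E_in
= 72.06 / 173.89
= 0.4144

0.4144


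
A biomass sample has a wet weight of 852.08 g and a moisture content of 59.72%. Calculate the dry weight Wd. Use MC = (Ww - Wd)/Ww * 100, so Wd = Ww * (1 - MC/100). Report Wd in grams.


Wd = Ww * (1 - MC/100)
= 852.08 * (1 - 59.72/100)
= 343.2178 g

343.2178 g


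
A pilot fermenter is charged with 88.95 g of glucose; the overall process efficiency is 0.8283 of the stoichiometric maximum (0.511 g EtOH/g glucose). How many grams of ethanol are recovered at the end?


Actual ethanol: m = 0.511 * 88.95 * 0.8283
m = 37.6491 g

37.6491 g


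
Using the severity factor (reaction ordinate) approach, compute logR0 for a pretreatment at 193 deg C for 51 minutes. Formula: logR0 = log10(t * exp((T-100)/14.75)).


logR0 = log10(t * exp((T - 100) / 14.75))
= log10(51 * exp((193 - 100) / 14.75))
= 4.4458

4.4458


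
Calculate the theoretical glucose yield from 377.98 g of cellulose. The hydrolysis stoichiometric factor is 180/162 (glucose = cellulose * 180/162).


glucose = cellulose * 180/162
= 377.98 * 180/162
= 419.9778 g

419.9778 g


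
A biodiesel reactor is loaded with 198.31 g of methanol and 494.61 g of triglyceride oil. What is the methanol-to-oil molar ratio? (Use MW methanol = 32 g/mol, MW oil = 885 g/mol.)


Molar ratio = n_MeOH / n_oil = (MeOH/32) / (oil/885) = (MeOH * 885) / (32 * oil)
= (198.31 * 885) / (32 * 494.61)
= 11.0886

11.0886


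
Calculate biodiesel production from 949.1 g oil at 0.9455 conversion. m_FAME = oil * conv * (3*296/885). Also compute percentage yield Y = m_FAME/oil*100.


m_FAME = oil * conv * (3 * 296 / 885) = oil * conv * (888/885)
= 949.1 * 0.9455 * 888 / 885
= 900.4160 g
Y = m_FAME / oil * 100 = conv * (888/885) * 100
= 0.9455 * 888 / 885 * 100
= 94.87%

900.4160 g FAME; Y = 94.87%


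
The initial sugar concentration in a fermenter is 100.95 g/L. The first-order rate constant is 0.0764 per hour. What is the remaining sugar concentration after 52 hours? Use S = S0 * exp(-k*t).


S = S0 * exp(-k * t)
S = 100.95 * exp(-0.0764 * 52)
S = 1.8999 g/L

1.8999 g/L


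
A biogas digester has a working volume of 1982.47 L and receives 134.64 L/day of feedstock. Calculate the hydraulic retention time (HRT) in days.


HRT = V / Q
= 1982.47 / 134.64
= 14.7242 days

14.7242 days


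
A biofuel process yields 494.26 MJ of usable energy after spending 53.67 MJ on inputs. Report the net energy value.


NEV = E_out - E_in
= 494.26 - 53.67
= 440.5900 MJ

440.5900 MJ


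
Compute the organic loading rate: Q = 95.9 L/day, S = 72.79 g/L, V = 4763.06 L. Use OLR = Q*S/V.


OLR = Q * S / V
= 95.9 * 72.79 / 4763.06
= 1.4656 g/L/day

1.4656 g/L/day


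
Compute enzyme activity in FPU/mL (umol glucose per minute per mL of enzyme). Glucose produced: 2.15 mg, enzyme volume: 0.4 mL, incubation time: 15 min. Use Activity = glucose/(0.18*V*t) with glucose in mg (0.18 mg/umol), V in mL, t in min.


Activity = glucose_mg / (0.18 mg/umol * V_mL * t_min)
= 2.15 / (0.18 * 0.4 * 15)
= 1.9907 FPU/mL

1.9907 FPU/mL


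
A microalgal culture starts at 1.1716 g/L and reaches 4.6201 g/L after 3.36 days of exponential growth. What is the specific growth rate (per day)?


mu = ln(X2/X1) / dt
= ln(4.6201/1.1716) / 3.36
= 0.4083 per day

0.4083 per day


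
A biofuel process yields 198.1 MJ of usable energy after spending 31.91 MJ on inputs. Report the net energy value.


NEV = E_out - E_in
= 198.1 - 31.91
= 166.1900 MJ

166.1900 MJ


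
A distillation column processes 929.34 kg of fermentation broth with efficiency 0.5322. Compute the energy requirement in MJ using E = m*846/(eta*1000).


E = m * 846 / (eta * 1000)
= 929.34 * 846 / (0.5322 * 1000)
= 1477.3048 MJ

1477.3048 MJ


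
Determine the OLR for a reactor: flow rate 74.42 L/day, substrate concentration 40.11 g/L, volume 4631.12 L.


OLR = Q * S / V
= 74.42 * 40.11 / 4631.12
= 0.6445 g/L/day

0.6445 g/L/day


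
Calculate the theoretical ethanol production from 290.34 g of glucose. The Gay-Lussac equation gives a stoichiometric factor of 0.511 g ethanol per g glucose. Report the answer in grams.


Theoretical ethanol yield: m_EtOH = 0.511 * m_glucose
m_EtOH = 0.511 * 290.34 = 148.3637 g

148.3637 g


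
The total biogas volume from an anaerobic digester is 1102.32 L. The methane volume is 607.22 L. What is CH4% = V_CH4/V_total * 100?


CH4% = V_CH4 / V_total * 100
= 607.22 / 1102.32 * 100
= 55.0856%

55.0856%


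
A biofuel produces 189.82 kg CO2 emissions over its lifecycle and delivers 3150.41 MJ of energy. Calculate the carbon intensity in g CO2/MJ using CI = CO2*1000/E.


CI = CO2 * 1000 / E
= 189.82 * 1000 / 3150.41
= 60.2525 g CO2/MJ

60.2525 g CO2/MJ


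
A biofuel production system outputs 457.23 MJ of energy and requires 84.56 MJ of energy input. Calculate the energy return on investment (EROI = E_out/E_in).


EROI = E_out / E_in
= 457.23 / 84.56
= 5.4072

5.4072


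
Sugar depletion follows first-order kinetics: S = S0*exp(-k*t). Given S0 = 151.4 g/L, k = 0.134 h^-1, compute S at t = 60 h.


S = S0 * exp(-k * t)
S = 151.4 * exp(-0.134 * 60)
S = 0.0488 g/L

0.0488 g/L


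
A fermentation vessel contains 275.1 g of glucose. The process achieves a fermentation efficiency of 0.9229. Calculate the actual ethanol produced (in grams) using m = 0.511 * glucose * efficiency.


Actual ethanol: m = 0.511 * 275.1 * 0.9229
m = 129.7377 g

129.7377 g


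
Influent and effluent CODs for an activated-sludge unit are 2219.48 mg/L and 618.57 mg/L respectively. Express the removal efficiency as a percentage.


eta = (COD_in - COD_out) / COD_in * 100
= (2219.48 - 618.57) / 2219.48 * 100
= 72.1300%

72.1300%


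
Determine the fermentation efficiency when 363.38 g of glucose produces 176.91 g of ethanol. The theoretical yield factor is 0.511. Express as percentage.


Fermentation efficiency = (actual / (0.511 * glucose)) * 100
= (176.91 / (0.511 * 363.38)) * 100
= 95.2731%

95.2731%


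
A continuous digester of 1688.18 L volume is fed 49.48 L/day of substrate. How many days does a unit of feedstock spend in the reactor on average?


HRT = V / Q
= 1688.18 / 49.48
= 34.1184 days

34.1184 days


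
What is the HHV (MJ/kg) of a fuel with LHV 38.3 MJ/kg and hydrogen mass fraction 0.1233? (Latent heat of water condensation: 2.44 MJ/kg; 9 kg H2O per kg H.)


HHV = LHV + H_frac * 9 * 2.44
= 38.3 + 0.1233 * 9 * 2.44
= 41.0077 MJ/kg

41.0077 MJ/kg


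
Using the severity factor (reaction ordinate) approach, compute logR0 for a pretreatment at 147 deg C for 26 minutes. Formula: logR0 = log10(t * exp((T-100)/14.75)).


logR0 = log10(t * exp((T - 100) / 14.75))
= log10(26 * exp((147 - 100) / 14.75))
= 2.7988

2.7988


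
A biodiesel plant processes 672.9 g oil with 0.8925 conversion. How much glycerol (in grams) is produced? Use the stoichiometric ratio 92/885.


glycerol = oil * conv * (92/885)
= 672.9 * 0.8925 * 92 / 885
= 62.4314 g

62.4314 g


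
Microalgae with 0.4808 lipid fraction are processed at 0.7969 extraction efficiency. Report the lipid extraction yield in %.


Y = lipid_content * extraction_eff * 100
= 0.4808 * 0.7969 * 100
= 38.3150%

38.3150%


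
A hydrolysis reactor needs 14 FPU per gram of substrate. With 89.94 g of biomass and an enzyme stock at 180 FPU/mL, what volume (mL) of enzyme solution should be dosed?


V = dosage * m_sub / activity
V = 14 * 89.94 / 180
V = 6.9953 mL

6.9953 mL


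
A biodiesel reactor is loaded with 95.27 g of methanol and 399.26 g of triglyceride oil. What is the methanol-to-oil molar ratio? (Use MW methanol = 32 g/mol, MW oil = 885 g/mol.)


Molar ratio = n_MeOH / n_oil = (MeOH/32) / (oil/885) = (MeOH * 885) / (32 * oil)
= (95.27 * 885) / (32 * 399.26)
= 6.5992

6.5992


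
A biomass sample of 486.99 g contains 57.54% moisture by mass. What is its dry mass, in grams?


Wd = Ww * (1 - MC/100)
= 486.99 * (1 - 57.54/100)
= 206.7760 g

206.7760 g


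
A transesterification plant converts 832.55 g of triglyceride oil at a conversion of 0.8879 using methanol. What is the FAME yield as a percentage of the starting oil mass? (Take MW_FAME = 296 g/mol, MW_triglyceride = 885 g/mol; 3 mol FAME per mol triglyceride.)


m_FAME = oil * conv * (3 * 296 / 885) = oil * conv * (888/885)
= 832.55 * 0.8879 * 888 / 885
= 741.7270 g
Y = m_FAME / oil * 100 = conv * (888/885) * 100
= 0.8879 * 888 / 885 * 100
= 89.09%

89.09%


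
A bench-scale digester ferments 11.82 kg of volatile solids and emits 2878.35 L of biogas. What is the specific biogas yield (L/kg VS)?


Y = V / VS
= 2878.35 / 11.82
= 243.5152 L/kg VS

243.5152 L/kg VS


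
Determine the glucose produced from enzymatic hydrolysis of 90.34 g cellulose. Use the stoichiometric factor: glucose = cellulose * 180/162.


glucose = cellulose * 180/162
= 90.34 * 180/162
= 100.3778 g

100.3778 g


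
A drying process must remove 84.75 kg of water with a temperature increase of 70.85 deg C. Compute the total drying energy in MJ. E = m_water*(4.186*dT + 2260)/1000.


E = m_water * (4.186 * dT + 2260) / 1000
= 84.75 * (4.186 * 70.85 + 2260) / 1000
= 216.6700 MJ

216.6700 MJ


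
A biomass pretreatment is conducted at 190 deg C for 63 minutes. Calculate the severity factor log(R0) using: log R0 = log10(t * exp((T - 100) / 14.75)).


logR0 = log10(t * exp((T - 100) / 14.75))
= log10(63 * exp((190 - 100) / 14.75))
= 4.4493

4.4493


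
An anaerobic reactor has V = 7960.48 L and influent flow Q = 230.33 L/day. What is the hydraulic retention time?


HRT = V / Q
= 7960.48 / 230.33
= 34.5612 days

34.5612 days


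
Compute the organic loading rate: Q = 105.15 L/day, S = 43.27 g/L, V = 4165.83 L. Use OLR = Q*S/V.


OLR = Q * S / V
= 105.15 * 43.27 / 4165.83
= 1.0922 g/L/day

1.0922 g/L/day


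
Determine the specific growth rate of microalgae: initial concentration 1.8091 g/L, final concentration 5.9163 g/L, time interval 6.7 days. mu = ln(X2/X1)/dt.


mu = ln(X2/X1) / dt
= ln(5.9163/1.8091) / 6.7
= 0.1768 per day

0.1768 per day


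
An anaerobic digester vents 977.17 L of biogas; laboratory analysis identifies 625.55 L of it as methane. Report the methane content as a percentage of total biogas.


CH4% = V_CH4 / V_total * 100
= 625.55 / 977.17 * 100
= 64.0165%

64.0165%


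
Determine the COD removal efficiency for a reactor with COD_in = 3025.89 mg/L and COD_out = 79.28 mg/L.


eta = (COD_in - COD_out) / COD_in * 100
= (3025.89 - 79.28) / 3025.89 * 100
= 97.3799%

97.3799%


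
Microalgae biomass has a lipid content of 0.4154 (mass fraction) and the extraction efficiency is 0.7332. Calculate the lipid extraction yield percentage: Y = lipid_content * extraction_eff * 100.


Y = lipid_content * extraction_eff * 100
= 0.4154 * 0.7332 * 100
= 30.4571%

30.4571%


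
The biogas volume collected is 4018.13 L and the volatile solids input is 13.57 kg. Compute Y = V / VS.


Y = V / VS
= 4018.13 / 13.57
= 296.1039 L/kg VS

296.1039 L/kg VS


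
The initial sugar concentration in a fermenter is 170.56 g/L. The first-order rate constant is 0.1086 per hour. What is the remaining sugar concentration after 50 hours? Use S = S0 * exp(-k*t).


S = S0 * exp(-k * t)
S = 170.56 * exp(-0.1086 * 50)
S = 0.7476 g/L

0.7476 g/L


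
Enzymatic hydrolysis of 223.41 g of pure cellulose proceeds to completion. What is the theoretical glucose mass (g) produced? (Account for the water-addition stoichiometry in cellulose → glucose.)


glucose = cellulose * 180/162
= 223.41 * 180/162
= 248.2333 g

248.2333 g


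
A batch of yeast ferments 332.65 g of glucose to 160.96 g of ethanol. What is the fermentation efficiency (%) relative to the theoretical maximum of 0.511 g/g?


Fermentation efficiency = (actual / (0.511 * glucose)) * 100
= (160.96 / (0.511 * 332.65)) * 100
= 94.6912%

94.6912%


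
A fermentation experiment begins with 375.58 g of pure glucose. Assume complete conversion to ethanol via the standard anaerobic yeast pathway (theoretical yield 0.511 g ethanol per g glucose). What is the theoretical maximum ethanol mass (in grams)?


Theoretical ethanol yield: m_EtOH = 0.511 * m_glucose
m_EtOH = 0.511 * 375.58 = 191.9214 g

191.9214 g


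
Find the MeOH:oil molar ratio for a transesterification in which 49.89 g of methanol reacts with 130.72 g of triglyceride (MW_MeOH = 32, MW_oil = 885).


Molar ratio = n_MeOH / n_oil = (MeOH/32) / (oil/885) = (MeOH * 885) / (32 * oil)
= (49.89 * 885) / (32 * 130.72)
= 10.5552

10.5552


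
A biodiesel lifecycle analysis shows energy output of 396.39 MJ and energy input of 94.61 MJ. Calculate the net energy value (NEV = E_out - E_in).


NEV = E_out - E_in
= 396.39 - 94.61
= 301.7800 MJ

301.7800 MJ


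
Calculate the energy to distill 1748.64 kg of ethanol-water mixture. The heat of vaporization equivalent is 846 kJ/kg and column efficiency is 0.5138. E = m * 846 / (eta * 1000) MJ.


E = m * 846 / (eta * 1000)
= 1748.64 * 846 / (0.5138 * 1000)
= 2879.2321 MJ

2879.2321 MJ


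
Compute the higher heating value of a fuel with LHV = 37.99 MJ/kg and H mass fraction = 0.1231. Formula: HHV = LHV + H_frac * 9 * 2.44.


HHV = LHV + H_frac * 9 * 2.44
= 37.99 + 0.1231 * 9 * 2.44
= 40.6933 MJ/kg

40.6933 MJ/kg


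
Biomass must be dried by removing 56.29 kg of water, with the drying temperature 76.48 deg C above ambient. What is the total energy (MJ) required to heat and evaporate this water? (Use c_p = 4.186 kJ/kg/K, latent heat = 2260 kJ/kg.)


E = m_water * (4.186 * dT + 2260) / 1000
= 56.29 * (4.186 * 76.48 + 2260) / 1000
= 145.2364 MJ

145.2364 MJ


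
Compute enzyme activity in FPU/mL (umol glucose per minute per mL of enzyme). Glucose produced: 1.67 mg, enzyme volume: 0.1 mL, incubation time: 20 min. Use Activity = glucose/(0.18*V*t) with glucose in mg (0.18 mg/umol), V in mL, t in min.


Activity = glucose_mg / (0.18 mg/umol * V_mL * t_min)
= 1.67 / (0.18 * 0.1 * 20)
= 4.6389 FPU/mL

4.6389 FPU/mL


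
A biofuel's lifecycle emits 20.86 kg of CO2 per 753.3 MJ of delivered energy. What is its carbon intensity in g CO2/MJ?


CI = CO2 * 1000 / E
= 20.86 * 1000 / 753.3
= 27.6915 g CO2/MJ

27.6915 g CO2/MJ


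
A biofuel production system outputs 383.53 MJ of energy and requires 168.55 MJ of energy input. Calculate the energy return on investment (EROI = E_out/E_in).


EROI = E_out / E_in
= 383.53 / 168.55
= 2.2755

2.2755


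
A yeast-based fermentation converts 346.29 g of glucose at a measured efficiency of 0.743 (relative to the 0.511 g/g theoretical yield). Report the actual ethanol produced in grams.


Actual ethanol: m = 0.511 * 346.29 * 0.743
m = 131.4770 g

131.4770 g


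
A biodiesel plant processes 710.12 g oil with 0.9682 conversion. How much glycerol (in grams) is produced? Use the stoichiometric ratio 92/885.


glycerol = oil * conv * (92/885)
= 710.12 * 0.9682 * 92 / 885
= 71.4729 g

71.4729 g


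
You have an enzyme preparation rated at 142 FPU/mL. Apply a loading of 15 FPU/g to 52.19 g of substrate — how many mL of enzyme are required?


V = dosage * m_sub / activity
V = 15 * 52.19 / 142
V = 5.5130 mL

5.5130 mL


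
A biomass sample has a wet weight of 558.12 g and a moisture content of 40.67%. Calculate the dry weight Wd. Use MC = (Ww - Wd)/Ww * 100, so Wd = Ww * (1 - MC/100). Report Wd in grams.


Wd = Ww * (1 - MC/100)
= 558.12 * (1 - 40.67/100)
= 331.1326 g

331.1326 g


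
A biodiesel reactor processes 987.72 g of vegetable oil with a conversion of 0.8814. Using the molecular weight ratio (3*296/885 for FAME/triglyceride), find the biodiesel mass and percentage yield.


m_FAME = oil * conv * (3 * 296 / 885) = oil * conv * (888/885)
= 987.72 * 0.8814 * 888 / 885
= 873.5275 g
Y = m_FAME / oil * 100 = conv * (888/885) * 100
= 0.8814 * 888 / 885 * 100
= 88.44%

873.5275 g FAME; Y = 88.44%


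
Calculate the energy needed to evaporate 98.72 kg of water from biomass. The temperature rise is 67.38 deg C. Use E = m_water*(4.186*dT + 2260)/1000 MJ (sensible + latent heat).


E = m_water * (4.186 * dT + 2260) / 1000
= 98.72 * (4.186 * 67.38 + 2260) / 1000
= 250.9514 MJ

250.9514 MJ


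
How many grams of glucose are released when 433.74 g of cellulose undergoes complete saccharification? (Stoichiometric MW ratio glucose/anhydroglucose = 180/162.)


glucose = cellulose * 180/162
= 433.74 * 180/162
= 481.9333 g

481.9333 g


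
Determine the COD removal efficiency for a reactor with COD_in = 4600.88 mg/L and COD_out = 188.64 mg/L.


eta = (COD_in - COD_out) / COD_in * 100
= (4600.88 - 188.64) / 4600.88 * 100
= 95.8999%

95.8999%


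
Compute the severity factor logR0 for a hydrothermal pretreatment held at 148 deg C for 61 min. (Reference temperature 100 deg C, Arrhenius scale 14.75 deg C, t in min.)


logR0 = log10(t * exp((T - 100) / 14.75))
= log10(61 * exp((148 - 100) / 14.75))
= 3.1986

3.1986


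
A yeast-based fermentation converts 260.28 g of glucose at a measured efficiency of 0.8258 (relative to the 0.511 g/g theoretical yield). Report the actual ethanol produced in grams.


Actual ethanol: m = 0.511 * 260.28 * 0.8258
m = 109.8339 g

109.8339 g


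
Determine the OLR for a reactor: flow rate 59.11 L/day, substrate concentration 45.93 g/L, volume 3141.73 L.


OLR = Q * S / V
= 59.11 * 45.93 / 3141.73
= 0.8641 g/L/day

0.8641 g/L/day


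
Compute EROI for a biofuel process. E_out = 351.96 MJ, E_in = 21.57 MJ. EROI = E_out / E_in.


EROI = E_out / E_in
= 351.96 / 21.57
= 16.3171

16.3171


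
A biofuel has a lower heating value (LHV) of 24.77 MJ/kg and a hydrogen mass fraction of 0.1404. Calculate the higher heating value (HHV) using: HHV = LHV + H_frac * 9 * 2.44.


HHV = LHV + H_frac * 9 * 2.44
= 24.77 + 0.1404 * 9 * 2.44
= 27.8532 MJ/kg

27.8532 MJ/kg


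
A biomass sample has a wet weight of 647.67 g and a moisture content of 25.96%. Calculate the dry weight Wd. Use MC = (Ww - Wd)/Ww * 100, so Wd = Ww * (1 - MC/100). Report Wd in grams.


Wd = Ww * (1 - MC/100)
= 647.67 * (1 - 25.96/100)
= 479.5349 g

479.5349 g


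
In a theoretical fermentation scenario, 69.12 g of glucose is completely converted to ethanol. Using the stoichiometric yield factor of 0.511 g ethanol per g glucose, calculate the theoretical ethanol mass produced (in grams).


Theoretical ethanol yield: m_EtOH = 0.511 * m_glucose
m_EtOH = 0.511 * 69.12 = 35.3203 g

35.3203 g


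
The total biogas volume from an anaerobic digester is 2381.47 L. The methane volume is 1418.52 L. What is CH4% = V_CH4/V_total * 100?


CH4% = V_CH4 / V_total * 100
= 1418.52 / 2381.47 * 100
= 59.5649%

59.5649%


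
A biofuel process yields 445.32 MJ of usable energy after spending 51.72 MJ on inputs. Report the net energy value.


NEV = E_out - E_in
= 445.32 - 51.72
= 393.6000 MJ

393.6000 MJ


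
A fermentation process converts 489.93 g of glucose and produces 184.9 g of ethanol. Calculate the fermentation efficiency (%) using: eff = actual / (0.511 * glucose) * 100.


Fermentation efficiency = (actual / (0.511 * glucose)) * 100
= (184.9 / (0.511 * 489.93)) * 100
= 73.8554%

73.8554%


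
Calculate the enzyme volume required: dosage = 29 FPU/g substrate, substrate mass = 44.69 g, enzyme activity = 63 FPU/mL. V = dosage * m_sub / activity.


V = dosage * m_sub / activity
V = 29 * 44.69 / 63
V = 20.5716 mL

20.5716 mL


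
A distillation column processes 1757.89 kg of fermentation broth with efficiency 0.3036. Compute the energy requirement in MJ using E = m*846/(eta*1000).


E = m * 846 / (eta * 1000)
= 1757.89 * 846 / (0.3036 * 1000)
= 4898.4682 MJ

4898.4682 MJ


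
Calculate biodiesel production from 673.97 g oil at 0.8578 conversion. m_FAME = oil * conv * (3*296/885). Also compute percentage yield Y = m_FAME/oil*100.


m_FAME = oil * conv * (3 * 296 / 885) = oil * conv * (888/885)
= 673.97 * 0.8578 * 888 / 885
= 580.0912 g
Y = m_FAME / oil * 100 = conv * (888/885) * 100
= 0.8578 * 888 / 885 * 100
= 86.07%

580.0912 g FAME; Y = 86.07%


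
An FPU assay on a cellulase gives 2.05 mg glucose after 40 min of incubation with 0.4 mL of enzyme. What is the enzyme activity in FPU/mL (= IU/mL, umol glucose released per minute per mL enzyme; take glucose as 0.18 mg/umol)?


Activity = glucose_mg / (0.18 mg/umol * V_mL * t_min)
= 2.05 / (0.18 * 0.4 * 40)
= 0.7118 FPU/mL

0.7118 FPU/mL


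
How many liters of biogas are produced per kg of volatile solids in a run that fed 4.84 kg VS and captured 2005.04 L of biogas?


Y = V / VS
= 2005.04 / 4.84
= 414.2645 L/kg VS

414.2645 L/kg VS


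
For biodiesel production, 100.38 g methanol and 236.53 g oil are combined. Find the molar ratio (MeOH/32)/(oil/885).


Molar ratio = n_MeOH / n_oil = (MeOH/32) / (oil/885) = (MeOH * 885) / (32 * oil)
= (100.38 * 885) / (32 * 236.53)
= 11.7369

11.7369


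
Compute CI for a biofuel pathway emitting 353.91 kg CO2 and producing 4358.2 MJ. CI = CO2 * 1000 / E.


CI = CO2 * 1000 / E
= 353.91 * 1000 / 4358.2
= 81.2055 g CO2/MJ

81.2055 g CO2/MJ


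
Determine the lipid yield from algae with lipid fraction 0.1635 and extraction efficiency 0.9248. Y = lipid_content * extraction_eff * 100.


Y = lipid_content * extraction_eff * 100
= 0.1635 * 0.9248 * 100
= 15.1205%

15.1205%


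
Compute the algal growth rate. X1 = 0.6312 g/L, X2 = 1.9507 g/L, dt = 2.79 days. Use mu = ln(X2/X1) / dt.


mu = ln(X2/X1) / dt
= ln(1.9507/0.6312) / 2.79
= 0.4044 per day

0.4044 per day


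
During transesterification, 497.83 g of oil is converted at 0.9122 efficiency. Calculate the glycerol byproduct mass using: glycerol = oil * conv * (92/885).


glycerol = oil * conv * (92/885)
= 497.83 * 0.9122 * 92 / 885
= 47.2080 g

47.2080 g


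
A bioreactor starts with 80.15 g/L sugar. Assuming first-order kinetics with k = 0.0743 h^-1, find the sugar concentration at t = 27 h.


S = S0 * exp(-k * t)
S = 80.15 * exp(-0.0743 * 27)
S = 10.7812 g/L

10.7812 g/L


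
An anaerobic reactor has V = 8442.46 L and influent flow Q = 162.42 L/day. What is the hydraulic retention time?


HRT = V / Q
= 8442.46 / 162.42
= 51.9792 days

51.9792 days


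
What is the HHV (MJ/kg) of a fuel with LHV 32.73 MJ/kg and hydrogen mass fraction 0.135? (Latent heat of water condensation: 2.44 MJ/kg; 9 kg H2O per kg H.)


HHV = LHV + H_frac * 9 * 2.44
= 32.73 + 0.135 * 9 * 2.44
= 35.6946 MJ/kg

35.6946 MJ/kg


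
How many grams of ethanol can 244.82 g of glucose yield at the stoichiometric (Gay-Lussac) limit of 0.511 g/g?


Theoretical ethanol yield: m_EtOH = 0.511 * m_glucose
m_EtOH = 0.511 * 244.82 = 125.1030 g

125.1030 g


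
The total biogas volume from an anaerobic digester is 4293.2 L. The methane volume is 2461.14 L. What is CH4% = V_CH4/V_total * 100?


CH4% = V_CH4 / V_total * 100
= 2461.14 / 4293.2 * 100
= 57.3265%

57.3265%


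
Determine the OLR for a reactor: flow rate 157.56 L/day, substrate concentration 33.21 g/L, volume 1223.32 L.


OLR = Q * S / V
= 157.56 * 33.21 / 1223.32
= 4.2773 g/L/day

4.2773 g/L/day


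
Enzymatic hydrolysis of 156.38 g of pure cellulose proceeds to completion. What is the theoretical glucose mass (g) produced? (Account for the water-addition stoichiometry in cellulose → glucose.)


glucose = cellulose * 180/162
= 156.38 * 180/162
= 173.7556 g

173.7556 g


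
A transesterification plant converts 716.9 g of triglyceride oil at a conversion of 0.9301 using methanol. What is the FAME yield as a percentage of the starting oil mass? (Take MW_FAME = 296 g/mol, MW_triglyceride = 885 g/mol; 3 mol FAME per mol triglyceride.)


m_FAME = oil * conv * (3 * 296 / 885) = oil * conv * (888/885)
= 716.9 * 0.9301 * 888 / 885
= 669.0490 g
Y = m_FAME / oil * 100 = conv * (888/885) * 100
= 0.9301 * 888 / 885 * 100
= 93.33%

93.33%


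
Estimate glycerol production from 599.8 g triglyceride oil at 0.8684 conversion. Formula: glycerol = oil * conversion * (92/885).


glycerol = oil * conv * (92/885)
= 599.8 * 0.8684 * 92 / 885
= 54.1466 g

54.1466 g


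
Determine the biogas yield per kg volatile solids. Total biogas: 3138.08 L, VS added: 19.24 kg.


Y = V / VS
= 3138.08 / 19.24
= 163.1019 L/kg VS

163.1019 L/kg VS


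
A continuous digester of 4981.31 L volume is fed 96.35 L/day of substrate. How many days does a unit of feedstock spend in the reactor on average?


HRT = V / Q
= 4981.31 / 96.35
= 51.7002 days

51.7002 days


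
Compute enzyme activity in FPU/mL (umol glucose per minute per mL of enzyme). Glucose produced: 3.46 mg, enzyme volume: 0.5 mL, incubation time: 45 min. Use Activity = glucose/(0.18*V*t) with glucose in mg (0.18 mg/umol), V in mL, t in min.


Activity = glucose_mg / (0.18 mg/umol * V_mL * t_min)
= 3.46 / (0.18 * 0.5 * 45)
= 0.8543 FPU/mL

0.8543 FPU/mL


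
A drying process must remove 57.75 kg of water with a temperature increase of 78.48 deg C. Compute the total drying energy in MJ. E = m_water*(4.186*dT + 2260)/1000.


E = m_water * (4.186 * dT + 2260) / 1000
= 57.75 * (4.186 * 78.48 + 2260) / 1000
= 149.4869 MJ

149.4869 MJ


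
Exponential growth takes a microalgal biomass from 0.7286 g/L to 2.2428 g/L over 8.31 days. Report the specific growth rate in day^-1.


mu = ln(X2/X1) / dt
= ln(2.2428/0.7286) / 8.31
= 0.1353 per day

0.1353 per day


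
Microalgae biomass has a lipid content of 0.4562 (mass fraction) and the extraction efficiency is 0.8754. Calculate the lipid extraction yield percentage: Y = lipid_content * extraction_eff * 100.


Y = lipid_content * extraction_eff * 100
= 0.4562 * 0.8754 * 100
= 39.9357%

39.9357%


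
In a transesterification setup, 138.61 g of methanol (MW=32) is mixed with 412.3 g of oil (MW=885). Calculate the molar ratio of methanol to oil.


Molar ratio = n_MeOH / n_oil = (MeOH/32) / (oil/885) = (MeOH * 885) / (32 * oil)
= (138.61 * 885) / (32 * 412.3)
= 9.2977

9.2977


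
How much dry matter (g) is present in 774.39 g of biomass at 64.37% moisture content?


Wd = Ww * (1 - MC/100)
= 774.39 * (1 - 64.37/100)
= 275.9152 g

275.9152 g


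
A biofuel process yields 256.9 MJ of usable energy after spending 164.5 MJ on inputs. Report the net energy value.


NEV = E_out - E_in
= 256.9 - 164.5
= 92.4000 MJ

92.4000 MJ


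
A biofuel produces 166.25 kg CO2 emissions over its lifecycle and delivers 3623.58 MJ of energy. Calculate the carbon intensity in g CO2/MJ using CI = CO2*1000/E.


CI = CO2 * 1000 / E
= 166.25 * 1000 / 3623.58
= 45.8800 g CO2/MJ

45.8800 g CO2/MJ


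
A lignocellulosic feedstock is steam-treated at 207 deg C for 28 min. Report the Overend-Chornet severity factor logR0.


logR0 = log10(t * exp((T - 100) / 14.75))
= log10(28 * exp((207 - 100) / 14.75))
= 4.5976

4.5976


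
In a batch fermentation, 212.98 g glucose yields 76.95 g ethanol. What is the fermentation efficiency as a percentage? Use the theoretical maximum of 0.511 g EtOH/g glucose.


Fermentation efficiency = (actual / (0.511 * glucose)) * 100
= (76.95 / (0.511 * 212.98)) * 100
= 70.7048%

70.7048%


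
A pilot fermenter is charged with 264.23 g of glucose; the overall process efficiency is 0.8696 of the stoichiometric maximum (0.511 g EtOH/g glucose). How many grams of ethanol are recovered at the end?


Actual ethanol: m = 0.511 * 264.23 * 0.8696
m = 117.4147 g

117.4147 g


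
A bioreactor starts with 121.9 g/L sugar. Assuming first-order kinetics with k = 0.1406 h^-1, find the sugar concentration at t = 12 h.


S = S0 * exp(-k * t)
S = 121.9 * exp(-0.1406 * 12)
S = 22.5560 g/L

22.5560 g/L


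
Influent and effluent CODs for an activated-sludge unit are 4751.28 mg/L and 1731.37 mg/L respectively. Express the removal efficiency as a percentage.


eta = (COD_in - COD_out) / COD_in * 100
= (4751.28 - 1731.37) / 4751.28 * 100
= 63.5599%

63.5599%


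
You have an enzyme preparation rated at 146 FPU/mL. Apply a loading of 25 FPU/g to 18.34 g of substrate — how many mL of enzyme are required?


V = dosage * m_sub / activity
V = 25 * 18.34 / 146
V = 3.1404 mL

3.1404 mL


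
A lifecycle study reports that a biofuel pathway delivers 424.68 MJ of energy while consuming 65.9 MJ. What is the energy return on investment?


EROI = E_out / E_in
= 424.68 / 65.9
= 6.4443

6.4443


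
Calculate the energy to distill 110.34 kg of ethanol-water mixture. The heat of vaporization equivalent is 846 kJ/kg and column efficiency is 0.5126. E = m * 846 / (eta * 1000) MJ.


E = m * 846 / (eta * 1000)
= 110.34 * 846 / (0.5126 * 1000)
= 182.1062 MJ

182.1062 MJ


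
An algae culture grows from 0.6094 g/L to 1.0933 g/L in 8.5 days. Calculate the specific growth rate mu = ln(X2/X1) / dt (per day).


mu = ln(X2/X1) / dt
= ln(1.0933/0.6094) / 8.5
= 0.0688 per day

0.0688 per day


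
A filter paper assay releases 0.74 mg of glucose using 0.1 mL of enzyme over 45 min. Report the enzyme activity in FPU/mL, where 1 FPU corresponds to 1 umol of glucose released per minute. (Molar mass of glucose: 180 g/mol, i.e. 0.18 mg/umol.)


Activity = glucose_mg / (0.18 mg/umol * V_mL * t_min)
= 0.74 / (0.18 * 0.1 * 45)
= 0.9136 FPU/mL

0.9136 FPU/mL


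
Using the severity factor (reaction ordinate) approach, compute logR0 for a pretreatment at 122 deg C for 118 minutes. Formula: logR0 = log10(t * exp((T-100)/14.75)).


logR0 = log10(t * exp((T - 100) / 14.75))
= log10(118 * exp((122 - 100) / 14.75))
= 2.7196

2.7196


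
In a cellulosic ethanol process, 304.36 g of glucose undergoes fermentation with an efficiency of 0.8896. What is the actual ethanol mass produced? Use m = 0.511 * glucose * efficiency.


Actual ethanol: m = 0.511 * 304.36 * 0.8896
m = 138.3577 g

138.3577 g


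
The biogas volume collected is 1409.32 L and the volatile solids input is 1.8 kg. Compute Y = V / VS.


Y = V / VS
= 1409.32 / 1.8
= 782.9556 L/kg VS

782.9556 L/kg VS


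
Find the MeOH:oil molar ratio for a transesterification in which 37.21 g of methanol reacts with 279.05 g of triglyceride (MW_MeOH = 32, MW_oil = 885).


Molar ratio = n_MeOH / n_oil = (MeOH/32) / (oil/885) = (MeOH * 885) / (32 * oil)
= (37.21 * 885) / (32 * 279.05)
= 3.6878

3.6878


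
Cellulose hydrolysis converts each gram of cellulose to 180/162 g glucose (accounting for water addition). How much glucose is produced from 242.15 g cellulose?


glucose = cellulose * 180/162
= 242.15 * 180/162
= 269.0556 g

269.0556 g


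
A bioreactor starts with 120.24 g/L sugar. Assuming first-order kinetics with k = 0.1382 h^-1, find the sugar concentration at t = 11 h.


S = S0 * exp(-k * t)
S = 120.24 * exp(-0.1382 * 11)
S = 26.2927 g/L

26.2927 g/L


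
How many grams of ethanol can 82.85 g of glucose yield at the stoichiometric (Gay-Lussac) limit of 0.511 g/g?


Theoretical ethanol yield: m_EtOH = 0.511 * m_glucose
m_EtOH = 0.511 * 82.85 = 42.3363 g

42.3363 g


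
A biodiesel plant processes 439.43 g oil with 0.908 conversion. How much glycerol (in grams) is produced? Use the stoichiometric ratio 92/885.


glycerol = oil * conv * (92/885)
= 439.43 * 0.908 * 92 / 885
= 41.4782 g

41.4782 g


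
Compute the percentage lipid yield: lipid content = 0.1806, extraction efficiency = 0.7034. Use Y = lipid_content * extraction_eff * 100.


Y = lipid_content * extraction_eff * 100
= 0.1806 * 0.7034 * 100
= 12.7034%

12.7034%


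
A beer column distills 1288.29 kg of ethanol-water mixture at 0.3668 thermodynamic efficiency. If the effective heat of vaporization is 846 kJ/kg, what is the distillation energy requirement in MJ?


E = m * 846 / (eta * 1000)
= 1288.29 * 846 / (0.3668 * 1000)
= 2971.3559 MJ

2971.3559 MJ


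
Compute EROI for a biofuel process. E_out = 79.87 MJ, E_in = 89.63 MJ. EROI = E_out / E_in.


EROI = E_out / E_in
= 79.87 / 89.63
= 0.8911

0.8911


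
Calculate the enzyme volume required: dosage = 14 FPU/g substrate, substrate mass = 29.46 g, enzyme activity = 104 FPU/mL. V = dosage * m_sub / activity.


V = dosage * m_sub / activity
V = 14 * 29.46 / 104
V = 3.9658 mL

3.9658 mL


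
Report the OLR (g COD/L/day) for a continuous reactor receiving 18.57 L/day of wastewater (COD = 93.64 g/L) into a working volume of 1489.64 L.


OLR = Q * S / V
= 18.57 * 93.64 / 1489.64
= 1.1673 g/L/day

1.1673 g/L/day


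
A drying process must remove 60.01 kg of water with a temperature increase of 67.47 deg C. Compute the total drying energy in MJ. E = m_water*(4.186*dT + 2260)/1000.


E = m_water * (4.186 * dT + 2260) / 1000
= 60.01 * (4.186 * 67.47 + 2260) / 1000
= 152.5712 MJ

152.5712 MJ


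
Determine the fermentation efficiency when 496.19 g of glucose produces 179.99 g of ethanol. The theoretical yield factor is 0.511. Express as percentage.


Fermentation efficiency = (actual / (0.511 * glucose)) * 100
= (179.99 / (0.511 * 496.19)) * 100
= 70.9871%

70.9871%
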